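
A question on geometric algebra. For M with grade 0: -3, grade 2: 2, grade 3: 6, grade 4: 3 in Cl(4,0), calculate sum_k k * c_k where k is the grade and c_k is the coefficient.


Grade-weighted sum = sum of grade_k * coefficient_k
0*(-3) = 0
2*2 = 4
3*6 = 18
4*3 = 12
Total = 0 + 4 + 18 + 12 = 34


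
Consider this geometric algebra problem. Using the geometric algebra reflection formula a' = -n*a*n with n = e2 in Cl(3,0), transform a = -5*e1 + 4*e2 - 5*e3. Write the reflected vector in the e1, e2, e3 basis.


Reflection formula: a' = -n*a*n, with n = e2 (unit vector, n^2 = 1).
For reflection through hyperplane perp to e2:
The component along e2 flips sign, others stay.
a = (-5, 4, -5)
a' = (-5, -4, -5)
a' = -5*e1 - 4*e2 - 5*e3


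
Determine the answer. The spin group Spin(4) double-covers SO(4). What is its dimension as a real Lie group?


Spin(n) double-covers SO(n); both have Lie algebra so(n) of dimension n(n-1)/2.
n = 4
n(n-1) = 4 * 3 = 12
dim Spin(4) = 12/2 = 6


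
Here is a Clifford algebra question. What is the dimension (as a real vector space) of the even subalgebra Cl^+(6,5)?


Even subalgebra dimension = 2^(n-1)
n = 6 + 5 = 11
2^(11 - 1) = 2^10 = 1024
Verification: sum of C(11,k) for even k = 1 + 55 + 330 + 462 + 165 + 11 = 1024
Result = 1024


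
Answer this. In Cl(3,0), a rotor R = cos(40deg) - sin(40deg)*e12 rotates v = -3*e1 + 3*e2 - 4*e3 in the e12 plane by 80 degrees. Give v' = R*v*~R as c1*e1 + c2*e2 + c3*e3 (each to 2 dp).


Rotor R = cos(40deg) - sin(40deg)*e12
Rotation angle theta = 2 * 40 = 80 degrees in the e12 plane (e1 -> e2).
The component perpendicular to the plane (e3) is invariant: v'_3 = v3 = -4.00
cos(80deg) = 0.1736, sin(80deg) = 0.9848
v'_1 = v1*cos(theta) - v2*sin(theta) = -3*0.1736 - 3*0.9848 = -3.48
v'_2 = v1*sin(theta) + v2*cos(theta) = -3*0.9848 + 3*0.1736 = -2.43
v' = -3.48*e1 - 2.43*e2 - 4.00*e3


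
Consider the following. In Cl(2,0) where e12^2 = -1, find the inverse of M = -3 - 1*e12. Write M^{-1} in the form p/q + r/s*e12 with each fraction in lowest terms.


M = -3 - 1*e12, where e12^2 = -1.
Since M commutes with its reverse ~M = a - b*e12, M * ~M = a^2 - b^2*e12^2 = a^2 + b^2.
So M^{-1} = ~M / (a^2 + b^2) = (a - b*e12)/(a^2 + b^2).
a^2 + b^2 = 9 + 1 = 10
Scalar part = -3/10 = -3/10
Bivector coeff = 1/10 = 1/10
M^{-1} = -3/10 + 1/10*e12


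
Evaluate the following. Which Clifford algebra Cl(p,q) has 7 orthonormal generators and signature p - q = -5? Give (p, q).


We need p + q = 7 and p - q = -5.
Adding: 2p = 7 + (-5) = 2, so p = 1.
Then q = 7 - 1 = 6.
(p, q) = (1, 6)


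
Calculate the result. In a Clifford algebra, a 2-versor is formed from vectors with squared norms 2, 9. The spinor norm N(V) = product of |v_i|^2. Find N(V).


Spinor norm N(V) = |v1|^2 * |v2|^2 * ... * |v2|^2
= 2 * 9
Running product: 2, 18
N(V) = 18


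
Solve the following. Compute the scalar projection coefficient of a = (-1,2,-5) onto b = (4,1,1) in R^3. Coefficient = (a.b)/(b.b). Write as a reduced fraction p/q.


Projection coefficient = (a . b) / (b . b)
a . b = (-1)*4 + 2*1 + (-5)*1
= -4 + 2 + (-5) = -7
b . b = 4^2 + 1^2 + 1^2
= 16 + 1 + 1 = 18
Coefficient = -7/18
In lowest terms: -7/18


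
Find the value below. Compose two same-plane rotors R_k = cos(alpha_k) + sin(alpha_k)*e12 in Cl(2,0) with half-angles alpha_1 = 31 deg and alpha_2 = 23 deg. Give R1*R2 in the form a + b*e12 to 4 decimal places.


Same-plane rotors commute and their half-angles add:
R1*R2 = cos(a1 + a2) + sin(a1 + a2)*e12.
a1 + a2 = 31 + 23 = 54 deg
cos(54 deg) = 0.5878
sin(54 deg) = 0.8090
R1*R2 = 0.5878 + 0.8090*e12


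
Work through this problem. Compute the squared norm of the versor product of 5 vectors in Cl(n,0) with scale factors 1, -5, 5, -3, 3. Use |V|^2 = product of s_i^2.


Each vector v_i has |v_i|^2 = s_i^2
Squared scales: 1^2 = 1, (-5)^2 = 25, 5^2 = 25, (-3)^2 = 9, 3^2 = 9
|V|^2 = 1 * 25 * 25 * 9 * 9
= 50625


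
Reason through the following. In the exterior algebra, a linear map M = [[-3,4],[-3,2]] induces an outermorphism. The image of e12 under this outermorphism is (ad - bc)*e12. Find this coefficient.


The outermorphism of a linear map f sends e1^e2 to f(e1)^f(e2).
f(e1) = -3*e1 - 3*e2
f(e2) = 4*e1 + 2*e2
f(e1) ^ f(e2) = (-3*e1 - 3*e2) ^ (4*e1 + 2*e2)
= (-3)*2*e12 + (-3)*4*e21
= (-6 - (-12))*e12
= 6*e12
Coefficient = 6


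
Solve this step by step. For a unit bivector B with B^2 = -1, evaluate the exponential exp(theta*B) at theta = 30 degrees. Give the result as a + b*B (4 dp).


For a unit bivector B with B^2 = -1, the exponential series gives
e^(theta*B) = cos(theta) + sin(theta)*B (the GA analogue of Euler's formula).
theta = 30 degrees = 0.523599 rad
cos(30 deg) = 0.8660
sin(30 deg) = 0.5000
exp(theta*B) = 0.8660 + 0.5000*B


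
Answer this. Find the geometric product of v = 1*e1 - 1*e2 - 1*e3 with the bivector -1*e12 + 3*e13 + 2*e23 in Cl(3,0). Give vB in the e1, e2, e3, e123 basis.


vB has grade-1 (vector) and grade-3 (trivector) parts: vB = (v _| B) + (v ^ B).
Vector part <vB>_1:
  e1: -v2*b12 - v3*b13 = -(-1)*(-1) - (-1)*(3) = 2
  e2: v1*b12 - v3*b23 = (1)*(-1) - (-1)*(2) = 1
  e3: v1*b13 + v2*b23 = (1)*(3) + (-1)*(2) = 1
Trivector part <vB>_3:
  e123: v1*b23 - v2*b13 + v3*b12 = (1)*(2) - (-1)*(3) + (-1)*(-1) = 6
vB = 2*e1 + 1*e2 + 1*e3 + 6*e123


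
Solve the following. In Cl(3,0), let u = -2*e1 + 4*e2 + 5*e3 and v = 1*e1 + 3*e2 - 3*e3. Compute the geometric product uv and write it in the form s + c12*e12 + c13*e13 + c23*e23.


In Cl(3,0): e_i^2 = 1, e_ie_j = -e_je_i for i != j.
Scalar part = u . v = (-2)*1 + 4*3 + 5*(-3)
= -2 + 12 + (-15) = -5
e12 coeff = (-2)*3 - 4*1 = -6 - 4 = -10
e13 coeff = (-2)*(-3) - 5*1 = 6 - 5 = 1
e23 coeff = 4*(-3) - 5*3 = -12 - 15 = -27
uv = -5 - 10*e12 + 1*e13 - 27*e23


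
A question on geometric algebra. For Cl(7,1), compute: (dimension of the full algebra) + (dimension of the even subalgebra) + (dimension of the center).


n = 7 + 1 = 8
Total dim = 2^8 = 256
Even subalgebra dim = 2^7 = 128
n is even, so center dim = 1
Sum = 256 + 128 + 1 = 385


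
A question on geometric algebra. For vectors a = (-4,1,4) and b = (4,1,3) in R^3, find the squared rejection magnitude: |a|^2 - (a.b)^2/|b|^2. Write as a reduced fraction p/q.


|a|^2 = (-4)^2 + 1^2 + 4^2 = 33
|b|^2 = 4^2 + 1^2 + 3^2 = 26
a . b = (-4)*4 + 1*1 + 4*3 = -3
(a.b)^2 = (-3)^2 = 9
|rej|^2 = 33 - 9/26
= (858 - 9)/26
= 849/26
In lowest terms: 849/26


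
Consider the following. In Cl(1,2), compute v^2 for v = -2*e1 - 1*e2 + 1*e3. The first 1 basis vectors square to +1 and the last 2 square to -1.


v^2 = sum of c_i^2 * e_i^2
Positive signature terms (e_i^2 = +1): (-2)^2 = 4
Negative signature terms (e_j^2 = -1): (-1)^2 + 1^2 = 2
v^2 = 4 - 2 = 2


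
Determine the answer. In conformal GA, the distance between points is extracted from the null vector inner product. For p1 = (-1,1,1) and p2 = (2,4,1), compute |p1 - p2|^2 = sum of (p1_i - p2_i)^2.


p1 - p2 = (-3, -3, 0)
|p1 - p2|^2 = (-3)^2 + (-3)^2 + 0^2
= 9 + 9 + 0
= 18


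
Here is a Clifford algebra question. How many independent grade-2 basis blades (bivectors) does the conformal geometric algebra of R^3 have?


The conformal model of R^3 uses Cl(4,1) with m = 3 + 2 = 5 generators.
Number of grade-2 blades = C(m, 2) = C(5, 2)
= 5*4/2 = 10


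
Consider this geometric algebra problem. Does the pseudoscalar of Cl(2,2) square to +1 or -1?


The pseudoscalar I = e1...e_n (product of all n generators) of Cl(p,q) satisfies I^2 = (-1)^(q + n(n-1)/2).
p = 2, q = 2, n = p + q = 4
n(n-1)/2 = 4 * 3 / 2 = 6
Exponent = q + n(n-1)/2 = 2 + 6 = 8
I^2 = (-1)^8 = +1


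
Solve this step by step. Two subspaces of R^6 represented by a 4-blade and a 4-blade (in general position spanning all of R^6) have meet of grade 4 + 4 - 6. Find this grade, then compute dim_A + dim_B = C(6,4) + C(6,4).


Meet grade = grade(A) + grade(B) - n
= 4 + 4 - 6 = 2
C(6,4) = 15
C(6,4) = 15
dim_A + dim_B = 15 + 15 = 30


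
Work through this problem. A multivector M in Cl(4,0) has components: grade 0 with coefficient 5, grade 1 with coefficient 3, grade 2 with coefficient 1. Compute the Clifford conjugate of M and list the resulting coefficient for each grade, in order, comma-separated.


Clifford conjugate sign for grade k: (-1)^(k(k+1)/2)
Grade 0: (-1)^(0*1/2) = (-1)^0 = 1, coeff 5 -> 5
Grade 1: (-1)^(1*2/2) = (-1)^1 = -1, coeff 3 -> -3
Grade 2: (-1)^(2*3/2) = (-1)^3 = -1, coeff 1 -> -1
Conjugated coefficients: 5, -3, -1


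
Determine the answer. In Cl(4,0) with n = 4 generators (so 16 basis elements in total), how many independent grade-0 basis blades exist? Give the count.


Number of grade-k basis blades in Cl(p,q) with n = p + q is C(n, k).
n = 4 + 0 = 4
C(4, 0) = 4! / (0! * 4!)
= 24 / (1 * 24)
= 1


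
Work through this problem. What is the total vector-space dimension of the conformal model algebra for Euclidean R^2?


The conformal model of R^2 uses Cl(3,1): the 2 Euclidean generators plus two extra orthogonal generators e+ (e+^2 = +1) and e- (e-^2 = -1), from which the null vectors e0, einf are built.
Number of generators m = 2 + 2 = 4.
dim Cl(p,q) = 2^m = 2^4 = 16


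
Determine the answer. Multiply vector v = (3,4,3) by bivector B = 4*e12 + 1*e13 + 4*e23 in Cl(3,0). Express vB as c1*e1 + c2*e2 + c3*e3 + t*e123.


vB has grade-1 (vector) and grade-3 (trivector) parts: vB = (v _| B) + (v ^ B).
Vector part <vB>_1:
  e1: -v2*b12 - v3*b13 = -(4)*(4) - (3)*(1) = -19
  e2: v1*b12 - v3*b23 = (3)*(4) - (3)*(4) = 0
  e3: v1*b13 + v2*b23 = (3)*(1) + (4)*(4) = 19
Trivector part <vB>_3:
  e123: v1*b23 - v2*b13 + v3*b12 = (3)*(4) - (4)*(1) + (3)*(4) = 20
vB = -19*e1 + 0*e2 + 19*e3 + 20*e123


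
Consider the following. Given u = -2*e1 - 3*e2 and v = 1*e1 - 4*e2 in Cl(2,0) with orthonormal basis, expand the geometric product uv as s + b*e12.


Expand: (-2*e1 - 3*e2)(1*e1 - 4*e2)
= (-2)*1*e1e1 + (-2)*(-4)*e1e2 + (-3)*1*e2e1 + (-3)*(-4)*e2e2
Using e1^2 = e2^2 = 1, e2e1 = -e1e2:
Scalar part s = (-2)*1 + (-3)*(-4) = -2 + 12 = 10
Bivector part b = (-2)*(-4) - (-3)*1 = 8 - (-3) = 11
uv = 10 + 11*e12


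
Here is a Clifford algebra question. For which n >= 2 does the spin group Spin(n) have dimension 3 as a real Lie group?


dim Spin(n) = dim so(n) = n(n-1)/2.
Solve n(n-1)/2 = 3, i.e. n^2 - n - 6 = 0.
Discriminant = 1 + 8*3 = 25
n = (1 + sqrt(25))/2 = (1 + 5)/2 = 3


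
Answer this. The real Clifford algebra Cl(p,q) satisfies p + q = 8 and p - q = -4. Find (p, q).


We need p + q = 8 and p - q = -4.
Adding: 2p = 8 + (-4) = 4, so p = 2.
Then q = 8 - 2 = 6.
(p, q) = (2, 6)


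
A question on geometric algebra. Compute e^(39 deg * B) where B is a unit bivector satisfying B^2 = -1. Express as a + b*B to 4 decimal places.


For a unit bivector B with B^2 = -1, the exponential series gives
e^(theta*B) = cos(theta) + sin(theta)*B (the GA analogue of Euler's formula).
theta = 39 degrees = 0.680678 rad
cos(39 deg) = 0.7771
sin(39 deg) = 0.6293
exp(theta*B) = 0.7771 + 0.6293*B


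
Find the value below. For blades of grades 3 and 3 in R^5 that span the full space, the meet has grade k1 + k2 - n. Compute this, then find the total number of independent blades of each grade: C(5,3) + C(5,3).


Meet grade = grade(A) + grade(B) - n
= 3 + 3 - 5 = 1
C(5,3) = 10
C(5,3) = 10
dim_A + dim_B = 10 + 10 = 20


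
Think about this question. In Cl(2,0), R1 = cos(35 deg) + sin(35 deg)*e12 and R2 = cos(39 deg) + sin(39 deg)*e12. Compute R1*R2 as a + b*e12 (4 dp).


Same-plane rotors commute and their half-angles add:
R1*R2 = cos(a1 + a2) + sin(a1 + a2)*e12.
a1 + a2 = 35 + 39 = 74 deg
cos(74 deg) = 0.2756
sin(74 deg) = 0.9613
R1*R2 = 0.2756 + 0.9613*e12


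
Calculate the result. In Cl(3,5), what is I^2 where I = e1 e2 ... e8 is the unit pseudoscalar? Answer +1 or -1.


The pseudoscalar I = e1...e_n (product of all n generators) of Cl(p,q) satisfies I^2 = (-1)^(q + n(n-1)/2).
p = 3, q = 5, n = p + q = 8
n(n-1)/2 = 8 * 7 / 2 = 28
Exponent = q + n(n-1)/2 = 5 + 28 = 33
I^2 = (-1)^33 = -1


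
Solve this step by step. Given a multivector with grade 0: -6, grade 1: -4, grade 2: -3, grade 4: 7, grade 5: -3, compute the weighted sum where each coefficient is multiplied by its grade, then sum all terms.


Grade-weighted sum = sum of grade_k * coefficient_k
0*(-6) = 0
1*(-4) = -4
2*(-3) = -6
4*7 = 28
5*(-3) = -15
Total = 0 + (-4) + (-6) + 28 + (-15) = 3


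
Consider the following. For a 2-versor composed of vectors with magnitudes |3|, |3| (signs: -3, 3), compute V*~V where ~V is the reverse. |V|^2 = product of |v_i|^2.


Each vector v_i has |v_i|^2 = s_i^2
Squared scales: (-3)^2 = 9, 3^2 = 9
|V|^2 = 9 * 9
= 81


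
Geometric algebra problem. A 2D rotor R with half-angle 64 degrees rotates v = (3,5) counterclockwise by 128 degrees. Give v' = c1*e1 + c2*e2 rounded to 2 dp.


Rotor R = cos(64deg) - sin(64deg)*e12
Rotation angle theta = 2 * 64 = 128 degrees
v' = R*v*~R rotates v by theta.
cos(128deg) = -0.6157, sin(128deg) = 0.7880
v'_1 = 3*cos(128deg) - 5*sin(128deg)
= 3*(-0.6157) - 5*0.7880
= -5.79
v'_2 = 3*sin(128deg) + 5*cos(128deg)
= 3*0.7880 + 5*(-0.6157)
= -0.71
v' = -5.79*e1 - 0.71*e2


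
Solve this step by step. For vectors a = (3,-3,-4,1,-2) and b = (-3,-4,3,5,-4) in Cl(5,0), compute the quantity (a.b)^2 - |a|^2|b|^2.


a . b = 3*(-3) + (-3)*(-4) + (-4)*3 + 1*5 + (-2)*(-4)
= -9 + 12 + (-12) + 5 + 8 = 4
|a|^2 = 3^2 + (-3)^2 + (-4)^2 + 1^2 + (-2)^2 = 39
|b|^2 = (-3)^2 + (-4)^2 + 3^2 + 5^2 + (-4)^2 = 75
(a.b)^2 = 4^2 = 16
|a|^2 * |b|^2 = 39 * 75 = 2925
Result = 16 - 2925 = -2909


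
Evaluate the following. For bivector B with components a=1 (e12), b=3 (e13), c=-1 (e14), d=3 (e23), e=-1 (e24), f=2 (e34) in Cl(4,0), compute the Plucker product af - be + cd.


Plucker relation: af - be + cd
a*f = 1*2 = 2
b*e = 3*(-1) = -3
c*d = (-1)*3 = -3
af - be + cd = 2 - (-3) + (-3)
= 2


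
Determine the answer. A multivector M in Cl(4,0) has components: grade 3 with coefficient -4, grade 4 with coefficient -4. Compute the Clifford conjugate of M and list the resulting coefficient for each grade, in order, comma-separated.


Clifford conjugate sign for grade k: (-1)^(k(k+1)/2)
Grade 3: (-1)^(3*4/2) = (-1)^6 = 1, coeff -4 -> -4
Grade 4: (-1)^(4*5/2) = (-1)^10 = 1, coeff -4 -> -4
Conjugated coefficients: -4, -4


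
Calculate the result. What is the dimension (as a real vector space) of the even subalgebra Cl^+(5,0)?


Even subalgebra dimension = 2^(n-1)
n = 5 + 0 = 5
2^(5 - 1) = 2^4 = 16
Verification: sum of C(5,k) for even k = 1 + 10 + 5 = 16
Result = 16


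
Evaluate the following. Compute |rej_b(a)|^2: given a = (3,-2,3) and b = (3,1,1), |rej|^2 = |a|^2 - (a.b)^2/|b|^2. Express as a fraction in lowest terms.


|a|^2 = 3^2 + (-2)^2 + 3^2 = 22
|b|^2 = 3^2 + 1^2 + 1^2 = 11
a . b = 3*3 + (-2)*1 + 3*1 = 10
(a.b)^2 = 10^2 = 100
|rej|^2 = 22 - 100/11
= (242 - 100)/11
= 142/11
In lowest terms: 142/11


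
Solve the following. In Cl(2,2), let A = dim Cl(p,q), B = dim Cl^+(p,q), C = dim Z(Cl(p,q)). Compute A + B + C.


n = 2 + 2 = 4
Total dim = 2^4 = 16
Even subalgebra dim = 2^3 = 8
n is even, so center dim = 1
Sum = 16 + 8 + 1 = 25


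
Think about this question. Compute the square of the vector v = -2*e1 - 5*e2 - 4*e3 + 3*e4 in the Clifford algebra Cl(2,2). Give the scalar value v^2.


v^2 = sum of c_i^2 * e_i^2
Positive signature terms (e_i^2 = +1): (-2)^2 + (-5)^2 = 29
Negative signature terms (e_j^2 = -1): (-4)^2 + 3^2 = 25
v^2 = 29 - 25 = 4


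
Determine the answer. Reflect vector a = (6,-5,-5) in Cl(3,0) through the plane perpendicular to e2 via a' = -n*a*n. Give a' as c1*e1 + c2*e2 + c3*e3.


Reflection formula: a' = -n*a*n, with n = e2 (unit vector, n^2 = 1).
For reflection through hyperplane perp to e2:
The component along e2 flips sign, others stay.
a = (6, -5, -5)
a' = (6, 5, -5)
a' = 6*e1 + 5*e2 - 5*e3


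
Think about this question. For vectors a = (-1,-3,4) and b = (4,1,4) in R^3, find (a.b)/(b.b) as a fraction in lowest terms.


Projection coefficient = (a . b) / (b . b)
a . b = (-1)*4 + (-3)*1 + 4*4
= -4 + (-3) + 16 = 9
b . b = 4^2 + 1^2 + 4^2
= 16 + 1 + 16 = 33
Coefficient = 9/33
In lowest terms: 3/11


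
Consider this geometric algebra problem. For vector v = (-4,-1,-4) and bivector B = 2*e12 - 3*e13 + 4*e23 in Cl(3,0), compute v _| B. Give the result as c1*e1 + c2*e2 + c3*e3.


Left contraction v _| B = <vB>_1 (grade-1 part of the geometric product vB).
Using e1_|e12 = e2, e2_|e12 = -e1, e1_|e13 = e3, e3_|e13 = -e1, e2_|e23 = e3, e3_|e23 = -e2:
e1 coeff: -v2*b12 - v3*b13 = -(-1)*(2) - (-4)*(-3) = -10
e2 coeff: v1*b12 - v3*b23 = (-4)*(2) - (-4)*(4) = 8
e3 coeff: v1*b13 + v2*b23 = (-4)*(-3) + (-1)*(4) = 8
v _| B = -10*e1 + 8*e2 + 8*e3


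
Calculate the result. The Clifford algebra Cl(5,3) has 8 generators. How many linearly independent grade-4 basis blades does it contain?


Number of grade-k basis blades in Cl(p,q) with n = p + q is C(n, k).
n = 5 + 3 = 8
C(8, 4) = 8! / (4! * 4!)
= 40320 / (24 * 24)
= 70


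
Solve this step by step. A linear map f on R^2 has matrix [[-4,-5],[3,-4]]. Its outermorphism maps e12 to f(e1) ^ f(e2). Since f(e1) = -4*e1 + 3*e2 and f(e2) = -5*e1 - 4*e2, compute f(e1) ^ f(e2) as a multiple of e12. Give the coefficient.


The outermorphism of a linear map f sends e1^e2 to f(e1)^f(e2).
f(e1) = -4*e1 + 3*e2
f(e2) = -5*e1 - 4*e2
f(e1) ^ f(e2) = (-4*e1 + 3*e2) ^ (-5*e1 - 4*e2)
= (-4)*(-4)*e12 + 3*(-5)*e21
= (16 - (-15))*e12
= 31*e12
Coefficient = 31


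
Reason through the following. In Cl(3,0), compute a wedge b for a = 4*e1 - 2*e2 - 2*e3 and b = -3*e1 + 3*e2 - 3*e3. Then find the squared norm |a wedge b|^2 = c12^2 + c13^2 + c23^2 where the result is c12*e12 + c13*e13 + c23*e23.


a wedge b = (a1*b2 - a2*b1)*e12 + (a1*b3 - a3*b1)*e13 + (a2*b3 - a3*b2)*e23
e12 coeff: 4*3 - (-2)*(-3) = 12 - 6 = 6
e13 coeff: 4*(-3) - (-2)*(-3) = -12 - 6 = -18
e23 coeff: (-2)*(-3) - (-2)*3 = 6 - (-6) = 12
|a wedge b|^2 = 6^2 + (-18)^2 + 12^2
= 36 + 324 + 144
= 504


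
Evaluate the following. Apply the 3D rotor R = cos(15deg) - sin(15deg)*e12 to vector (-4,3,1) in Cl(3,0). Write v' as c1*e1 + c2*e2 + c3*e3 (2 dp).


Rotor R = cos(15deg) - sin(15deg)*e12
Rotation angle theta = 2 * 15 = 30 degrees in the e12 plane (e1 -> e2).
The component perpendicular to the plane (e3) is invariant: v'_3 = v3 = 1.00
cos(30deg) = 0.8660, sin(30deg) = 0.5000
v'_1 = v1*cos(theta) - v2*sin(theta) = -4*0.8660 - 3*0.5000 = -4.96
v'_2 = v1*sin(theta) + v2*cos(theta) = -4*0.5000 + 3*0.8660 = 0.60
v' = -4.96*e1 + 0.60*e2 + 1.00*e3


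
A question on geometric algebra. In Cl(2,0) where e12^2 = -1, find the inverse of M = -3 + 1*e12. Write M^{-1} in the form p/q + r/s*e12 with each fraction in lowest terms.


M = -3 + 1*e12, where e12^2 = -1.
Since M commutes with its reverse ~M = a - b*e12, M * ~M = a^2 - b^2*e12^2 = a^2 + b^2.
So M^{-1} = ~M / (a^2 + b^2) = (a - b*e12)/(a^2 + b^2).
a^2 + b^2 = 9 + 1 = 10
Scalar part = -3/10 = -3/10
Bivector coeff = -1/10 = -1/10
M^{-1} = -3/10 - 1/10*e12


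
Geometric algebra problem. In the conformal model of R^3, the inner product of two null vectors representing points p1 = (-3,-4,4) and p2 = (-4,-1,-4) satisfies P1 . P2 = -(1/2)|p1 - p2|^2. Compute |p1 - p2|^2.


p1 - p2 = (1, -3, 8)
|p1 - p2|^2 = 1^2 + (-3)^2 + 8^2
= 1 + 9 + 64
= 74


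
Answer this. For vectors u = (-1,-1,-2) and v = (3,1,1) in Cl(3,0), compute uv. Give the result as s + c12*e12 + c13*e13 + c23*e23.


In Cl(3,0): e_i^2 = 1, e_ie_j = -e_je_i for i != j.
Scalar part = u . v = (-1)*3 + (-1)*1 + (-2)*1
= -3 + (-1) + (-2) = -6
e12 coeff = (-1)*1 - (-1)*3 = -1 - (-3) = 2
e13 coeff = (-1)*1 - (-2)*3 = -1 - (-6) = 5
e23 coeff = (-1)*1 - (-2)*1 = -1 - (-2) = 1
uv = -6 + 2*e12 + 5*e13 + 1*e23


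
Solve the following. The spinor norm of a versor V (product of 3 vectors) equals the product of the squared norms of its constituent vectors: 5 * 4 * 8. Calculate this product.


Spinor norm N(V) = |v1|^2 * |v2|^2 * ... * |v3|^2
= 5 * 4 * 8
Running product: 5, 20, 160
N(V) = 160


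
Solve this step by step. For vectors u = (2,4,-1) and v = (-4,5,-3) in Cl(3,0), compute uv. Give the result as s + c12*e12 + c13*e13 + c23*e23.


In Cl(3,0): e_i^2 = 1, e_ie_j = -e_je_i for i != j.
Scalar part = u . v = 2*(-4) + 4*5 + (-1)*(-3)
= -8 + 20 + 3 = 15
e12 coeff = 2*5 - 4*(-4) = 10 - (-16) = 26
e13 coeff = 2*(-3) - (-1)*(-4) = -6 - 4 = -10
e23 coeff = 4*(-3) - (-1)*5 = -12 - (-5) = -7
uv = 15 + 26*e12 - 10*e13 - 7*e23


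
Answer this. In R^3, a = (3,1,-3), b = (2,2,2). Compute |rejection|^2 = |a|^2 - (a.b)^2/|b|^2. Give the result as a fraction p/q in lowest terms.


|a|^2 = 3^2 + 1^2 + (-3)^2 = 19
|b|^2 = 2^2 + 2^2 + 2^2 = 12
a . b = 3*2 + 1*2 + (-3)*2 = 2
(a.b)^2 = 2^2 = 4
|rej|^2 = 19 - 4/12
= (228 - 4)/12
= 224/12
In lowest terms: 56/3


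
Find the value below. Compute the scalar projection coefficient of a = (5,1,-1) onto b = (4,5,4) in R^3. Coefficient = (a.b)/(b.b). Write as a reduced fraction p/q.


Projection coefficient = (a . b) / (b . b)
a . b = 5*4 + 1*5 + (-1)*4
= 20 + 5 + (-4) = 21
b . b = 4^2 + 5^2 + 4^2
= 16 + 25 + 16 = 57
Coefficient = 21/57
In lowest terms: 7/19


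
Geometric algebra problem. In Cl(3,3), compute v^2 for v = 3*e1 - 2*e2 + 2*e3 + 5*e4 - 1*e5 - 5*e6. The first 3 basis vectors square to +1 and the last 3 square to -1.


v^2 = sum of c_i^2 * e_i^2
Positive signature terms (e_i^2 = +1): 3^2 + (-2)^2 + 2^2 = 17
Negative signature terms (e_j^2 = -1): 5^2 + (-1)^2 + (-5)^2 = 51
v^2 = 17 - 51 = -34


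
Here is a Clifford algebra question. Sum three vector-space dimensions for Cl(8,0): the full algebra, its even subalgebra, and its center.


n = 8 + 0 = 8
Total dim = 2^8 = 256
Even subalgebra dim = 2^7 = 128
n is even, so center dim = 1
Sum = 256 + 128 + 1 = 385


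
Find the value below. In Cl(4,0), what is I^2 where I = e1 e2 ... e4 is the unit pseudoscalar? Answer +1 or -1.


The pseudoscalar I = e1...e_n (product of all n generators) of Cl(p,q) satisfies I^2 = (-1)^(q + n(n-1)/2).
p = 4, q = 0, n = p + q = 4
n(n-1)/2 = 4 * 3 / 2 = 6
Exponent = q + n(n-1)/2 = 0 + 6 = 6
I^2 = (-1)^6 = +1


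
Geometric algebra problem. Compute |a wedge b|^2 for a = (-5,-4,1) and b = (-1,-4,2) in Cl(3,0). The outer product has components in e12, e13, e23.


a wedge b = (a1*b2 - a2*b1)*e12 + (a1*b3 - a3*b1)*e13 + (a2*b3 - a3*b2)*e23
e12 coeff: (-5)*(-4) - (-4)*(-1) = 20 - 4 = 16
e13 coeff: (-5)*2 - 1*(-1) = -10 - (-1) = -9
e23 coeff: (-4)*2 - 1*(-4) = -8 - (-4) = -4
|a wedge b|^2 = 16^2 + (-9)^2 + (-4)^2
= 256 + 81 + 16
= 353


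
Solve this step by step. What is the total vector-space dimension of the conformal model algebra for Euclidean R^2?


The conformal model of R^2 uses Cl(3,1): the 2 Euclidean generators plus two extra orthogonal generators e+ (e+^2 = +1) and e- (e-^2 = -1), from which the null vectors e0, einf are built.
Number of generators m = 2 + 2 = 4.
dim Cl(p,q) = 2^m = 2^4 = 16


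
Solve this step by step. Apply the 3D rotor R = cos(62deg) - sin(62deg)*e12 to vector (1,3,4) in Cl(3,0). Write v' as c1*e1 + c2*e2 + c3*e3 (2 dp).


Rotor R = cos(62deg) - sin(62deg)*e12
Rotation angle theta = 2 * 62 = 124 degrees in the e12 plane (e1 -> e2).
The component perpendicular to the plane (e3) is invariant: v'_3 = v3 = 4.00
cos(124deg) = -0.5592, sin(124deg) = 0.8290
v'_1 = v1*cos(theta) - v2*sin(theta) = 1*(-0.5592) - 3*0.8290 = -3.05
v'_2 = v1*sin(theta) + v2*cos(theta) = 1*0.8290 + 3*(-0.5592) = -0.85
v' = -3.05*e1 - 0.85*e2 + 4.00*e3


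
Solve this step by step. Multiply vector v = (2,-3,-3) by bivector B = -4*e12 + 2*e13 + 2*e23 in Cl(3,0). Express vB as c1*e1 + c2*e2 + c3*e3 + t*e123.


vB has grade-1 (vector) and grade-3 (trivector) parts: vB = (v _| B) + (v ^ B).
Vector part <vB>_1:
  e1: -v2*b12 - v3*b13 = -(-3)*(-4) - (-3)*(2) = -6
  e2: v1*b12 - v3*b23 = (2)*(-4) - (-3)*(2) = -2
  e3: v1*b13 + v2*b23 = (2)*(2) + (-3)*(2) = -2
Trivector part <vB>_3:
  e123: v1*b23 - v2*b13 + v3*b12 = (2)*(2) - (-3)*(2) + (-3)*(-4) = 22
vB = -6*e1 - 2*e2 - 2*e3 + 22*e123


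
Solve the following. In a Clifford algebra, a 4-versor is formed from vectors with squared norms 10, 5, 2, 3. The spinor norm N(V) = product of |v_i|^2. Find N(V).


Spinor norm N(V) = |v1|^2 * |v2|^2 * ... * |v4|^2
= 10 * 5 * 2 * 3
Running product: 10, 50, 100, 300
N(V) = 300


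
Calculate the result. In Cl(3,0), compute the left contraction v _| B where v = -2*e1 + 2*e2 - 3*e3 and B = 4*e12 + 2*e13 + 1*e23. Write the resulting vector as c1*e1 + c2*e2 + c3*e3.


Left contraction v _| B = <vB>_1 (grade-1 part of the geometric product vB).
Using e1_|e12 = e2, e2_|e12 = -e1, e1_|e13 = e3, e3_|e13 = -e1, e2_|e23 = e3, e3_|e23 = -e2:
e1 coeff: -v2*b12 - v3*b13 = -(2)*(4) - (-3)*(2) = -2
e2 coeff: v1*b12 - v3*b23 = (-2)*(4) - (-3)*(1) = -5
e3 coeff: v1*b13 + v2*b23 = (-2)*(2) + (2)*(1) = -2
v _| B = -2*e1 - 5*e2 - 2*e3


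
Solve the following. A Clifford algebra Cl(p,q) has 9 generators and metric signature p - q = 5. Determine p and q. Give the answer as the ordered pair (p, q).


We need p + q = 9 and p - q = 5.
Adding: 2p = 9 + 5 = 14, so p = 7.
Then q = 9 - 7 = 2.
(p, q) = (7, 2)


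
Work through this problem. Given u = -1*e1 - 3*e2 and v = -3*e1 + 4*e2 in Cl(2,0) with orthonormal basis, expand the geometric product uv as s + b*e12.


Expand: (-1*e1 - 3*e2)(-3*e1 + 4*e2)
= (-1)*(-3)*e1e1 + (-1)*4*e1e2 + (-3)*(-3)*e2e1 + (-3)*4*e2e2
Using e1^2 = e2^2 = 1, e2e1 = -e1e2:
Scalar part s = (-1)*(-3) + (-3)*4 = 3 + (-12) = -9
Bivector part b = (-1)*4 - (-3)*(-3) = -4 - 9 = -13
uv = -9 - 13*e12


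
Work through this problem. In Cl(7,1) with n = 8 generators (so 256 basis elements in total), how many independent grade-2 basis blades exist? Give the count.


Number of grade-k basis blades in Cl(p,q) with n = p + q is C(n, k).
n = 7 + 1 = 8
C(8, 2) = 8! / (2! * 6!)
= 40320 / (2 * 720)
= 28


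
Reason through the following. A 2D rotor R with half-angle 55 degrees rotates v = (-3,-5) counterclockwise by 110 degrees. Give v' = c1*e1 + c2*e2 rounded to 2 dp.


Rotor R = cos(55deg) - sin(55deg)*e12
Rotation angle theta = 2 * 55 = 110 degrees
v' = R*v*~R rotates v by theta.
cos(110deg) = -0.3420, sin(110deg) = 0.9397
v'_1 = -3*cos(110deg) - (-5)*sin(110deg)
= -3*(-0.3420) - (-5)*0.9397
= 5.72
v'_2 = -3*sin(110deg) + (-5)*cos(110deg)
= -3*0.9397 + (-5)*(-0.3420)
= -1.11
v' = 5.72*e1 - 1.11*e2


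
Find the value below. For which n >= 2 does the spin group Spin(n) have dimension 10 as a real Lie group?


dim Spin(n) = dim so(n) = n(n-1)/2.
Solve n(n-1)/2 = 10, i.e. n^2 - n - 20 = 0.
Discriminant = 1 + 8*10 = 81
n = (1 + sqrt(81))/2 = (1 + 9)/2 = 5


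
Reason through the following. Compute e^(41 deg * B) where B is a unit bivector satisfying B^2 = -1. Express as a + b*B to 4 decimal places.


For a unit bivector B with B^2 = -1, the exponential series gives
e^(theta*B) = cos(theta) + sin(theta)*B (the GA analogue of Euler's formula).
theta = 41 degrees = 0.715585 rad
cos(41 deg) = 0.7547
sin(41 deg) = 0.6561
exp(theta*B) = 0.7547 + 0.6561*B


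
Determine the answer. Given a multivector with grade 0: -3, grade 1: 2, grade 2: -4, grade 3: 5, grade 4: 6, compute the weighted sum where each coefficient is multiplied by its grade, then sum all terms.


Grade-weighted sum = sum of grade_k * coefficient_k
0*(-3) = 0
1*2 = 2
2*(-4) = -8
3*5 = 15
4*6 = 24
Total = 0 + 2 + (-8) + 15 + 24 = 33


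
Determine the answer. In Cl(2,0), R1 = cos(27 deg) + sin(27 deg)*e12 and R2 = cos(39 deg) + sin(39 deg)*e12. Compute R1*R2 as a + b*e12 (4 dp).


Same-plane rotors commute and their half-angles add:
R1*R2 = cos(a1 + a2) + sin(a1 + a2)*e12.
a1 + a2 = 27 + 39 = 66 deg
cos(66 deg) = 0.4067
sin(66 deg) = 0.9135
R1*R2 = 0.4067 + 0.9135*e12


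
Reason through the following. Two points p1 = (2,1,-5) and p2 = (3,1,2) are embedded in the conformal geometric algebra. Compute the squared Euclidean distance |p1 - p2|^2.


p1 - p2 = (-1, 0, -7)
|p1 - p2|^2 = (-1)^2 + 0^2 + (-7)^2
= 1 + 0 + 49
= 50


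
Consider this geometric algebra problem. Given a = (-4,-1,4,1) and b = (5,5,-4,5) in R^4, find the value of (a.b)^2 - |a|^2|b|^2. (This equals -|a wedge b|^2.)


a . b = (-4)*5 + (-1)*5 + 4*(-4) + 1*5
= -20 + (-5) + (-16) + 5 = -36
|a|^2 = (-4)^2 + (-1)^2 + 4^2 + 1^2 = 34
|b|^2 = 5^2 + 5^2 + (-4)^2 + 5^2 = 91
(a.b)^2 = (-36)^2 = 1296
|a|^2 * |b|^2 = 34 * 91 = 3094
Result = 1296 - 3094 = -1798


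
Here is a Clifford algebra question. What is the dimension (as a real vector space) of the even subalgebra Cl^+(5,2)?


Even subalgebra dimension = 2^(n-1)
n = 5 + 2 = 7
2^(7 - 1) = 2^6 = 64
Verification: sum of C(7,k) for even k = 1 + 21 + 35 + 7 = 64
Result = 64


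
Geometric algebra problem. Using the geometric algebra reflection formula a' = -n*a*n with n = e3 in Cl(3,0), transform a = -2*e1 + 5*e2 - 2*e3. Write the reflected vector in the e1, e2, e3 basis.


Reflection formula: a' = -n*a*n, with n = e3 (unit vector, n^2 = 1).
For reflection through hyperplane perp to e3:
The component along e3 flips sign, others stay.
a = (-2, 5, -2)
a' = (-2, 5, 2)
a' = -2*e1 + 5*e2 + 2*e3


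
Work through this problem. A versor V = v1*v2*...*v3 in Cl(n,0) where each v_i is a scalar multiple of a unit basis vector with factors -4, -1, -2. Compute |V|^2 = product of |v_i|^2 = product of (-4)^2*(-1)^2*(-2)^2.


Each vector v_i has |v_i|^2 = s_i^2
Squared scales: (-4)^2 = 16, (-1)^2 = 1, (-2)^2 = 4
|V|^2 = 16 * 1 * 4
= 64


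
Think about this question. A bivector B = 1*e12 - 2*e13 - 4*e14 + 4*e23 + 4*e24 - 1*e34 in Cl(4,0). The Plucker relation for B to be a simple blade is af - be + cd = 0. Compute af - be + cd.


Plucker relation: af - be + cd
a*f = 1*(-1) = -1
b*e = (-2)*4 = -8
c*d = (-4)*4 = -16
af - be + cd = -1 - (-8) + (-16)
= -9


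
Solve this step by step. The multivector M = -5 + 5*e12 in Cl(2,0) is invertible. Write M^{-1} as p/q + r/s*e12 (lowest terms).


M = -5 + 5*e12, where e12^2 = -1.
Since M commutes with its reverse ~M = a - b*e12, M * ~M = a^2 - b^2*e12^2 = a^2 + b^2.
So M^{-1} = ~M / (a^2 + b^2) = (a - b*e12)/(a^2 + b^2).
a^2 + b^2 = 25 + 25 = 50
Scalar part = -5/50 = -1/10
Bivector coeff = -5/50 = -1/10
M^{-1} = -1/10 - 1/10*e12


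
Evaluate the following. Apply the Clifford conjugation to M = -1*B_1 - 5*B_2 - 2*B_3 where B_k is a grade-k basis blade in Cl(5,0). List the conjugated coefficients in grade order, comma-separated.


Clifford conjugate sign for grade k: (-1)^(k(k+1)/2)
Grade 1: (-1)^(1*2/2) = (-1)^1 = -1, coeff -1 -> 1
Grade 2: (-1)^(2*3/2) = (-1)^3 = -1, coeff -5 -> 5
Grade 3: (-1)^(3*4/2) = (-1)^6 = 1, coeff -2 -> -2
Conjugated coefficients: 1, 5, -2


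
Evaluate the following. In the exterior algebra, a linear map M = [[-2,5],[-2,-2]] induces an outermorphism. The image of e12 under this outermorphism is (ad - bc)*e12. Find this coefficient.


The outermorphism of a linear map f sends e1^e2 to f(e1)^f(e2).
f(e1) = -2*e1 - 2*e2
f(e2) = 5*e1 - 2*e2
f(e1) ^ f(e2) = (-2*e1 - 2*e2) ^ (5*e1 - 2*e2)
= (-2)*(-2)*e12 + (-2)*5*e21
= (4 - (-10))*e12
= 14*e12
Coefficient = 14


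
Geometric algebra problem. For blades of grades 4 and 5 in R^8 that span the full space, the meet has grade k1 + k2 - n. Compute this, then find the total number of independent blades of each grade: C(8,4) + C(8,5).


Meet grade = grade(A) + grade(B) - n
= 4 + 5 - 8 = 1
C(8,4) = 70
C(8,5) = 56
dim_A + dim_B = 70 + 56 = 126


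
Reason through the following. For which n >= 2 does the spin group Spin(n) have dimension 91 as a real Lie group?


dim Spin(n) = dim so(n) = n(n-1)/2.
Solve n(n-1)/2 = 91, i.e. n^2 - n - 182 = 0.
Discriminant = 1 + 8*91 = 729
n = (1 + sqrt(729))/2 = (1 + 27)/2 = 14


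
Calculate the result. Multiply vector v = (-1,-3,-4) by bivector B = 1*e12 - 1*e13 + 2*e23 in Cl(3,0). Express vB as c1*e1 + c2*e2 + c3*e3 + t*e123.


vB has grade-1 (vector) and grade-3 (trivector) parts: vB = (v _| B) + (v ^ B).
Vector part <vB>_1:
  e1: -v2*b12 - v3*b13 = -(-3)*(1) - (-4)*(-1) = -1
  e2: v1*b12 - v3*b23 = (-1)*(1) - (-4)*(2) = 7
  e3: v1*b13 + v2*b23 = (-1)*(-1) + (-3)*(2) = -5
Trivector part <vB>_3:
  e123: v1*b23 - v2*b13 + v3*b12 = (-1)*(2) - (-3)*(-1) + (-4)*(1) = -9
vB = -1*e1 + 7*e2 - 5*e3 - 9*e123


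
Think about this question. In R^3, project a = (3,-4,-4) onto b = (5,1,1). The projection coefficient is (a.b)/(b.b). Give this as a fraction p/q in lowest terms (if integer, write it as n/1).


Projection coefficient = (a . b) / (b . b)
a . b = 3*5 + (-4)*1 + (-4)*1
= 15 + (-4) + (-4) = 7
b . b = 5^2 + 1^2 + 1^2
= 25 + 1 + 1 = 27
Coefficient = 7/27
In lowest terms: 7/27


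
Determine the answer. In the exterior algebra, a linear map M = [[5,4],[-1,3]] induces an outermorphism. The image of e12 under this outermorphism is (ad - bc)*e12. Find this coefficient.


The outermorphism of a linear map f sends e1^e2 to f(e1)^f(e2).
f(e1) = 5*e1 - 1*e2
f(e2) = 4*e1 + 3*e2
f(e1) ^ f(e2) = (5*e1 - 1*e2) ^ (4*e1 + 3*e2)
= 5*3*e12 + (-1)*4*e21
= (15 - (-4))*e12
= 19*e12
Coefficient = 19


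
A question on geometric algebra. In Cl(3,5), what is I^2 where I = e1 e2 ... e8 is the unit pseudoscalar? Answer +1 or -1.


The pseudoscalar I = e1...e_n (product of all n generators) of Cl(p,q) satisfies I^2 = (-1)^(q + n(n-1)/2).
p = 3, q = 5, n = p + q = 8
n(n-1)/2 = 8 * 7 / 2 = 28
Exponent = q + n(n-1)/2 = 5 + 28 = 33
I^2 = (-1)^33 = -1


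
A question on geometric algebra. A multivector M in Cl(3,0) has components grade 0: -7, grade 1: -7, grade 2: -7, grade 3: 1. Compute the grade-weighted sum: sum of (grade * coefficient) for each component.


Grade-weighted sum = sum of grade_k * coefficient_k
0*(-7) = 0
1*(-7) = -7
2*(-7) = -14
3*1 = 3
Total = 0 + (-7) + (-14) + 3 = -18


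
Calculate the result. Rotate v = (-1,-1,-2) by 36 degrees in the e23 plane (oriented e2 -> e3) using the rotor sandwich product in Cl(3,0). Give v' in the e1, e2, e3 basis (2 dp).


Rotor R = cos(18deg) - sin(18deg)*e23
Rotation angle theta = 2 * 18 = 36 degrees in the e23 plane (e2 -> e3).
The component perpendicular to the plane (e1) is invariant: v'_1 = v1 = -1.00
cos(36deg) = 0.8090, sin(36deg) = 0.5878
v'_2 = v2*cos(theta) - v3*sin(theta) = -1*0.8090 - (-2)*0.5878 = 0.37
v'_3 = v2*sin(theta) + v3*cos(theta) = -1*0.5878 + (-2)*0.8090 = -2.21
v' = -1.00*e1 + 0.37*e2 - 2.21*e3


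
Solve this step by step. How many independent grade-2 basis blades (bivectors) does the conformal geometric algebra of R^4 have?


The conformal model of R^4 uses Cl(5,1) with m = 4 + 2 = 6 generators.
Number of grade-2 blades = C(m, 2) = C(6, 2)
= 6*5/2 = 15


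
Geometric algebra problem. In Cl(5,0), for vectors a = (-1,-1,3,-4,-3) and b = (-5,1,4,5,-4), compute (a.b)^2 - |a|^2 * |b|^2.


a . b = (-1)*(-5) + (-1)*1 + 3*4 + (-4)*5 + (-3)*(-4)
= 5 + (-1) + 12 + (-20) + 12 = 8
|a|^2 = (-1)^2 + (-1)^2 + 3^2 + (-4)^2 + (-3)^2 = 36
|b|^2 = (-5)^2 + 1^2 + 4^2 + 5^2 + (-4)^2 = 83
(a.b)^2 = 8^2 = 64
|a|^2 * |b|^2 = 36 * 83 = 2988
Result = 64 - 2988 = -2924


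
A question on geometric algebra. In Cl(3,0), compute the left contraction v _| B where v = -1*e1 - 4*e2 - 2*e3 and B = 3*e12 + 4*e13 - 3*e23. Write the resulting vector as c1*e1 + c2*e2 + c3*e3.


Left contraction v _| B = <vB>_1 (grade-1 part of the geometric product vB).
Using e1_|e12 = e2, e2_|e12 = -e1, e1_|e13 = e3, e3_|e13 = -e1, e2_|e23 = e3, e3_|e23 = -e2:
e1 coeff: -v2*b12 - v3*b13 = -(-4)*(3) - (-2)*(4) = 20
e2 coeff: v1*b12 - v3*b23 = (-1)*(3) - (-2)*(-3) = -9
e3 coeff: v1*b13 + v2*b23 = (-1)*(4) + (-4)*(-3) = 8
v _| B = 20*e1 - 9*e2 + 8*e3


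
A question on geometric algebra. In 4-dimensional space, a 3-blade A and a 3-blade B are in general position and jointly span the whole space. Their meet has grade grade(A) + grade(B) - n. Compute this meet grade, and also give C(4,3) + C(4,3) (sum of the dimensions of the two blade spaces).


Meet grade = grade(A) + grade(B) - n
= 3 + 3 - 4 = 2
C(4,3) = 4
C(4,3) = 4
dim_A + dim_B = 4 + 4 = 8


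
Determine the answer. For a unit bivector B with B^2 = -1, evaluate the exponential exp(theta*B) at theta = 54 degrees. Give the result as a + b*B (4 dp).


For a unit bivector B with B^2 = -1, the exponential series gives
e^(theta*B) = cos(theta) + sin(theta)*B (the GA analogue of Euler's formula).
theta = 54 degrees = 0.942478 rad
cos(54 deg) = 0.5878
sin(54 deg) = 0.8090
exp(theta*B) = 0.5878 + 0.8090*B


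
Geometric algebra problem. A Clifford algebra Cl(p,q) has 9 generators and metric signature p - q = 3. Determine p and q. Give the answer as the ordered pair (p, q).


We need p + q = 9 and p - q = 3.
Adding: 2p = 9 + 3 = 12, so p = 6.
Then q = 9 - 6 = 3.
(p, q) = (6, 3)


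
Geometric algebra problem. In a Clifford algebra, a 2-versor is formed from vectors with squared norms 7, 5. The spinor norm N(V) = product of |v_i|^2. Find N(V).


Spinor norm N(V) = |v1|^2 * |v2|^2 * ... * |v2|^2
= 7 * 5
Running product: 7, 35
N(V) = 35


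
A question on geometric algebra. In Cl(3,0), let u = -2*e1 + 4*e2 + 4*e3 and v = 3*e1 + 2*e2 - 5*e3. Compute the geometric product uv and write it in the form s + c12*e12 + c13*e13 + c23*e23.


In Cl(3,0): e_i^2 = 1, e_ie_j = -e_je_i for i != j.
Scalar part = u . v = (-2)*3 + 4*2 + 4*(-5)
= -6 + 8 + (-20) = -18
e12 coeff = (-2)*2 - 4*3 = -4 - 12 = -16
e13 coeff = (-2)*(-5) - 4*3 = 10 - 12 = -2
e23 coeff = 4*(-5) - 4*2 = -20 - 8 = -28
uv = -18 - 16*e12 - 2*e13 - 28*e23


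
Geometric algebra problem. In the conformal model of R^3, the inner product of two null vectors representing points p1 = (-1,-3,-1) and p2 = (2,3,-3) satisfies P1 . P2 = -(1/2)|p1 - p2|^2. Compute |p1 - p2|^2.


p1 - p2 = (-3, -6, 2)
|p1 - p2|^2 = (-3)^2 + (-6)^2 + 2^2
= 9 + 36 + 4
= 49


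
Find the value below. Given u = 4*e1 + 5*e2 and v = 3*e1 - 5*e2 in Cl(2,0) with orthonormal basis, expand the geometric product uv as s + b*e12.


Expand: (4*e1 + 5*e2)(3*e1 - 5*e2)
= 4*3*e1e1 + 4*(-5)*e1e2 + 5*3*e2e1 + 5*(-5)*e2e2
Using e1^2 = e2^2 = 1, e2e1 = -e1e2:
Scalar part s = 4*3 + 5*(-5) = 12 + (-25) = -13
Bivector part b = 4*(-5) - 5*3 = -20 - 15 = -35
uv = -13 - 35*e12


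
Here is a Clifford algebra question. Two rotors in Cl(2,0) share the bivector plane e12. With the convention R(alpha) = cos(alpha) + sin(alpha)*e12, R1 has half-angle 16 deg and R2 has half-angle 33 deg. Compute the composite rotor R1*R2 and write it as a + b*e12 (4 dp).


Same-plane rotors commute and their half-angles add:
R1*R2 = cos(a1 + a2) + sin(a1 + a2)*e12.
a1 + a2 = 16 + 33 = 49 deg
cos(49 deg) = 0.6561
sin(49 deg) = 0.7547
R1*R2 = 0.6561 + 0.7547*e12


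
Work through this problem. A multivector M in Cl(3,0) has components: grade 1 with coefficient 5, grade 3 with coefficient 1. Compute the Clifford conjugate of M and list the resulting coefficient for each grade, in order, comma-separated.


Clifford conjugate sign for grade k: (-1)^(k(k+1)/2)
Grade 1: (-1)^(1*2/2) = (-1)^1 = -1, coeff 5 -> -5
Grade 3: (-1)^(3*4/2) = (-1)^6 = 1, coeff 1 -> 1
Conjugated coefficients: -5, 1


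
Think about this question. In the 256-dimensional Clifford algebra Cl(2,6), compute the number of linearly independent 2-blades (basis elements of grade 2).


Number of grade-k basis blades in Cl(p,q) with n = p + q is C(n, k).
n = 2 + 6 = 8
C(8, 2) = 8! / (2! * 6!)
= 40320 / (2 * 720)
= 28


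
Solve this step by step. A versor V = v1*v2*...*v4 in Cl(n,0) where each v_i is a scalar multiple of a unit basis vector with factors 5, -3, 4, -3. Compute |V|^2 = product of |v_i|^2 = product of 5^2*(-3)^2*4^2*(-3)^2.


Each vector v_i has |v_i|^2 = s_i^2
Squared scales: 5^2 = 25, (-3)^2 = 9, 4^2 = 16, (-3)^2 = 9
|V|^2 = 25 * 9 * 16 * 9
= 32400


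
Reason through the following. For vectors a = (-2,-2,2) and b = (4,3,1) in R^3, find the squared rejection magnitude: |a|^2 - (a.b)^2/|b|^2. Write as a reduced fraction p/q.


|a|^2 = (-2)^2 + (-2)^2 + 2^2 = 12
|b|^2 = 4^2 + 3^2 + 1^2 = 26
a . b = (-2)*4 + (-2)*3 + 2*1 = -12
(a.b)^2 = (-12)^2 = 144
|rej|^2 = 12 - 144/26
= (312 - 144)/26
= 168/26
In lowest terms: 84/13
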